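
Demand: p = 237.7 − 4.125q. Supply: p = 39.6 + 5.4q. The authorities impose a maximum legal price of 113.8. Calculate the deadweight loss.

237.19

Competitive equilibrium: 237.7 − 4.125q = 39.6 + 5.4q → q* = 20.7979, p* = 151.9087.
At the ceiling p = 113.8, quantity supplied = (113.8 − 39.6)/5.4 = 13.7407.
Willingness to pay at q' = 13.7407: 237.7 − 4.125·13.7407 = 181.0196.
Δq = 20.7979 − 13.7407 = 7.0572; wedge = 181.0196 − 113.8 = 67.2196.
Deadweight loss = ½ × 7.0572 × 67.2196 = 237.19.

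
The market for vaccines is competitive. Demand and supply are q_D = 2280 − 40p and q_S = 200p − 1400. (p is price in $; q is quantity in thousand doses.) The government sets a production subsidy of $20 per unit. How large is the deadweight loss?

In inverse form: demand p = 57 − 0.025q, supply p = 7 + 0.005q.
Competitive equilibrium: 57 − 0.025q = 7 + 0.005q → q* = 1666.6667, p* = 15.3333.
The subsidy lowers effective supply by 20: p = 0.005q − 13.
New quantity: 57 − 0.025q = 0.005q − 13 → q' = 2333.3333.
Overproduction Δq = 2333.3333 − 1666.6667 = 666.6666; wedge = subsidy = 20.
DWL = ½ × 666.6666 × 20 = $6666.67 thousand.

$6666.67 thousand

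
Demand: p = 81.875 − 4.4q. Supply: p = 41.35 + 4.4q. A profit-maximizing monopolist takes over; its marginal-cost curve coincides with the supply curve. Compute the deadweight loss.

10.37

Competitive equilibrium: 81.875 − 4.4q = 41.35 + 4.4q → q* = 4.6051, p* = 61.6125.
Marginal revenue: MR = 81.875 − 8.8q. Set MR = MC: 81.875 − 8.8q = 41.35 + 4.4q → q_m = 3.0701.
Price p_m = 81.875 − 4.4·3.0701 = 68.3666; MC(q_m) = 41.35 + 4.4·3.0701 = 54.8584.
Competitive q* = 4.6051, so Δq = 1.535; wedge = 68.3666 − 54.8584 = 13.5082.
Deadweight loss = ½ × 1.535 × 13.5082 = 10.37.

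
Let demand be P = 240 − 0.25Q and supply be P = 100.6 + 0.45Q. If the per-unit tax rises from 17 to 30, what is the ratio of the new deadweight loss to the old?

Competitive equilibrium: 240 − 0.25Q = 100.6 + 0.45Q → Q* = 199.1429, P* = 190.2143.
For a per-unit tax t: ΔQ = t/0.7, so DWL = ½·t·(t/0.7) = t²/1.4.
At t = 17: DWL = 206.429. At t = 30: DWL = 642.857.
Ratio = (30/17)² = 3.114.

3.114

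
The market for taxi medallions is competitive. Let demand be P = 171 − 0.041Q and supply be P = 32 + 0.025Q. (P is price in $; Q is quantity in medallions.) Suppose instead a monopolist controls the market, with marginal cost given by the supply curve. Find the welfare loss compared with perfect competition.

$21490.96

Competitive equilibrium: 171 − 0.041Q = 32 + 0.025Q → Q* = 2106.06061, P* = 84.65152.
Marginal revenue: MR = 171 − 0.082Q. Set MR = MC: 171 − 0.082Q = 32 + 0.025Q → Q_m = 1299.06542.
Price P_m = 171 − 0.041·1299.06542 = 117.73832; MC(Q_m) = 32 + 0.025·1299.06542 = 64.47664.
Competitive Q* = 2106.06061, so ΔQ = 806.99519; wedge = 117.73832 − 64.47664 = 53.26168.
Deadweight loss = ½ × 806.99519 × 53.26168 = $21490.96.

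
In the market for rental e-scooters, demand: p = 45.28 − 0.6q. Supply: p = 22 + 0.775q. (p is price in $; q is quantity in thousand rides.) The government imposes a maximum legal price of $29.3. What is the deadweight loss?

$38.79 thousand

Competitive equilibrium: 45.28 − 0.6q = 22 + 0.775q → q* = 16.9309, p* = 35.1215.
At the ceiling p = 29.3, quantity supplied = (29.3 − 22)/0.775 = 9.4194.
Willingness to pay at q' = 9.4194: 45.28 − 0.6·9.4194 = 39.6284.
Δq = 16.9309 − 9.4194 = 7.5115; wedge = 39.6284 − 29.3 = 10.3284.
Deadweight loss = ½ × 7.5115 × 10.3284 = $38.79 thousand.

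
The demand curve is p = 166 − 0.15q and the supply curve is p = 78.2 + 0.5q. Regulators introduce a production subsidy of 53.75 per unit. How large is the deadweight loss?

2222.36

Competitive equilibrium: 166 − 0.15q = 78.2 + 0.5q → q* = 135.0769, p* = 145.7385.
The subsidy lowers effective supply by 53.75: p = 24.45 + 0.5q.
New quantity: 166 − 0.15q = 24.45 + 0.5q → q' = 217.7692.
Overproduction Δq = 217.7692 − 135.0769 = 82.6923; wedge = subsidy = 53.75.
DWL = ½ × 82.6923 × 53.75 = 2222.36.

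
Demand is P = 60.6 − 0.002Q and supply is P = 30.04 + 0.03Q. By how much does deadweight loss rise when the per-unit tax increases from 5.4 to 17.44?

4296.775

Competitive equilibrium: 60.6 − 0.002Q = 30.04 + 0.03Q → Q* = 955, P* = 58.69.
For a per-unit tax t: ΔQ = t/0.032, so DWL = ½·t·(t/0.032) = t²/0.064.
At t = 5.4: DWL = 455.625. At t = 17.44: DWL = 4752.4.
Increase = 4752.4 − 455.625 = 4296.775.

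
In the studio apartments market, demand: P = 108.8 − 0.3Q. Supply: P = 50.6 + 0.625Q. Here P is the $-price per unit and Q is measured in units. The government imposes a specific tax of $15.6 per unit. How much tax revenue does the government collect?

Competitive equilibrium: 108.8 − 0.3Q = 50.6 + 0.625Q → Q* = 62.9189, P* = 89.9243.
With the tax, the buyer price exceeds the seller price by 15.6: (108.8 − 0.3Q) − (50.6 + 0.625Q) = 15.6 → Q' = 46.0541.
Tax revenue = 15.6 × 46.0541 = $718.44.

$718.44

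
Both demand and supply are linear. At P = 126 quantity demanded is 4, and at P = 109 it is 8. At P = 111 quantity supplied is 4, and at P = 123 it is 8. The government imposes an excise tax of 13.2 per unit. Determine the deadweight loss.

12.02

Demand slope = (109 − 126)/(8 − 4) = −4.25, so P = 143 − 4.25Q.
Supply slope = (123 − 111)/(8 − 4) = 3, so P = 99 + 3Q.
Competitive equilibrium: 143 − 4.25Q = 99 + 3Q → Q* = 6.069, P* = 117.2069.
With the tax, the buyer price exceeds the seller price by 13.2: (143 − 4.25Q) − (99 + 3Q) = 13.2 → Q' = 4.2483.
ΔQ = 6.069 − 4.2483 = 1.8207; the wedge equals the tax, 13.2.
DWL = ½ × 1.8207 × 13.2 = 12.02.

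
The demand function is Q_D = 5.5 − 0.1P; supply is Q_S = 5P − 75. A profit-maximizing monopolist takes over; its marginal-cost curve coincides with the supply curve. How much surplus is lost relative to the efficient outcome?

In inverse form: demand P = 55 − 10Q, supply P = 15 + 0.2Q.
Competitive equilibrium: 55 − 10Q = 15 + 0.2Q → Q* = 3.9216, P* = 15.7843.
Marginal revenue: MR = 55 − 20Q. Set MR = MC: 55 − 20Q = 15 + 0.2Q → Q_m = 1.9802.
Price P_m = 55 − 10·1.9802 = 35.198; MC(Q_m) = 15 + 0.2·1.9802 = 15.396.
Competitive Q* = 3.9216, so ΔQ = 1.9414; wedge = 35.198 − 15.396 = 19.802.
The triangle = ½ × 1.9414 × 19.802 = 19.22.

19.22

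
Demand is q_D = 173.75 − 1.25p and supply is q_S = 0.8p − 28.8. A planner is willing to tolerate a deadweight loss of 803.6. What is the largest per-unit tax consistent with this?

57.4

In inverse form: demand p = 139 − 0.8q, supply p = 36 + 1.25q.
Competitive equilibrium: 139 − 0.8q = 36 + 1.25q → q* = 50.2439, p* = 98.8049.
A tax t gives Δq = t/2.05 and wedge t, so DWL = t²/4.1.
t²/4.1 = 803.6 → t² = 3294.76 → t = 57.4.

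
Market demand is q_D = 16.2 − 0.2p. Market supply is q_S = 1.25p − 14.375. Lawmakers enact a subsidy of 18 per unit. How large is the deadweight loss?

27.93

In inverse form: demand p = 81 − 5q, supply p = 11.5 + 0.8q.
Competitive equilibrium: 81 − 5q = 11.5 + 0.8q → q* = 11.9828, p* = 21.0862.
The subsidy lowers effective supply by 18: p = 0.8q − 6.5.
New quantity: 81 − 5q = 0.8q − 6.5 → q' = 15.0862.
Overproduction Δq = 15.0862 − 11.9828 = 3.1034; wedge = subsidy = 18.
Deadweight loss = ½ × 3.1034 × 18 = 27.93.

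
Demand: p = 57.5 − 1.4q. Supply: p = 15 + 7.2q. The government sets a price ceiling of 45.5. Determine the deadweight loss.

2.14

Competitive equilibrium: 57.5 − 1.4q = 15 + 7.2q → q* = 4.9419, p* = 50.5814.
At the ceiling p = 45.5, quantity supplied = (45.5 − 15)/7.2 = 4.2361.
Willingness to pay at q' = 4.2361: 57.5 − 1.4·4.2361 = 51.5695.
Δq = 4.9419 − 4.2361 = 0.7058; wedge = 51.5695 − 45.5 = 6.0695.
The triangle = ½ × 0.7058 × 6.0695 = 2.14.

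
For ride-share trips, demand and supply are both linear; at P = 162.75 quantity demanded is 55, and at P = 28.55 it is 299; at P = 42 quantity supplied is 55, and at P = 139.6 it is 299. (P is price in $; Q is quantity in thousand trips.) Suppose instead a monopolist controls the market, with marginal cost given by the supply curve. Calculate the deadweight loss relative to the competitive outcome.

Demand slope = (28.55 − 162.75)/(299 − 55) = −0.55, so P = 193 − 0.55Q.
Supply slope = (139.6 − 42)/(299 − 55) = 0.4, so P = 20 + 0.4Q.
Competitive equilibrium: 193 − 0.55Q = 20 + 0.4Q → Q* = 182.10526, P* = 92.84211.
Marginal revenue: MR = 193 − 1.1Q. Set MR = MC: 193 − 1.1Q = 20 + 0.4Q → Q_m = 115.33333.
Price P_m = 193 − 0.55·115.33333 = 129.56667; MC(Q_m) = 20 + 0.4·115.33333 = 66.13333.
Competitive Q* = 182.10526, so ΔQ = 66.77193; wedge = 129.56667 − 66.13333 = 63.43334.
The triangle = ½ × 66.77193 × 63.43334 = $2117.78 thousand.

$2117.78 thousand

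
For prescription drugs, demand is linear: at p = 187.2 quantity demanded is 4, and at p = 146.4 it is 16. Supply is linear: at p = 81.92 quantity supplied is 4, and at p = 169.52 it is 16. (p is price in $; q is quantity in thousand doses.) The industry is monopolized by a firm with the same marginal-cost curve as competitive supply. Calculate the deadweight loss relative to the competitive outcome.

$59.58 thousand

Demand slope = (146.4 − 187.2)/(16 − 4) = −3.4, so p = 200.8 − 3.4q.
Supply slope = (169.52 − 81.92)/(16 − 4) = 7.3, so p = 52.72 + 7.3q.
Competitive equilibrium: 200.8 − 3.4q = 52.72 + 7.3q → q* = 13.8393, p* = 153.7465.
Marginal revenue: MR = 200.8 − 6.8q. Set MR = MC: 200.8 − 6.8q = 52.72 + 7.3q → q_m = 10.5021.
Price p_m = 200.8 − 3.4·10.5021 = 165.0929; MC(q_m) = 52.72 + 7.3·10.5021 = 129.3853.
Competitive q* = 13.8393, so Δq = 3.3372; wedge = 165.0929 − 129.3853 = 35.7076.
Welfare loss = ½ × 3.3372 × 35.7076 = $59.58 thousand.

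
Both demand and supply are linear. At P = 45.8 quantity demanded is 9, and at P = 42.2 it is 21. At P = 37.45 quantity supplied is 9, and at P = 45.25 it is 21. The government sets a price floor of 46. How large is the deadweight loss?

Demand slope = (42.2 − 45.8)/(21 − 9) = −0.3, so P = 48.5 − 0.3Q.
Supply slope = (45.25 − 37.45)/(21 − 9) = 0.65, so P = 31.6 + 0.65Q.
Competitive equilibrium: 48.5 − 0.3Q = 31.6 + 0.65Q → Q* = 17.7895, P* = 43.1632.
At the floor P = 46, quantity demanded = (48.5 − 46)/0.3 = 8.3333.
Sellers' marginal cost at Q' = 8.3333: 31.6 + 0.65·8.3333 = 37.0166.
ΔQ = 17.7895 − 8.3333 = 9.4562; wedge = 46 − 37.0166 = 8.9834.
Welfare loss = ½ × 9.4562 × 8.9834 = 42.47.

42.47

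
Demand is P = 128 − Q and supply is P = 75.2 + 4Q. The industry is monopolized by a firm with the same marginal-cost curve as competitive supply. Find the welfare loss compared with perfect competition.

Competitive equilibrium: 128 − Q = 75.2 + 4Q → Q* = 10.56, P* = 117.44.
Marginal revenue: MR = 128 − 2Q. Set MR = MC: 128 − 2Q = 75.2 + 4Q → Q_m = 8.8.
Price P_m = 128 − 1·8.8 = 119.2; MC(Q_m) = 75.2 + 4·8.8 = 110.4.
Competitive Q* = 10.56, so ΔQ = 1.76; wedge = 119.2 − 110.4 = 8.8.
Welfare loss = ½ × 1.76 × 8.8 = 7.744.

7.744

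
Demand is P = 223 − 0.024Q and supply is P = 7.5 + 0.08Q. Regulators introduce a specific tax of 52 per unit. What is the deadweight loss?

13000

Competitive equilibrium: 223 − 0.024Q = 7.5 + 0.08Q → Q* = 2072.1154, P* = 173.2692.
With the tax, the buyer price exceeds the seller price by 52: (223 − 0.024Q) − (7.5 + 0.08Q) = 52 → Q' = 1572.1154.
ΔQ = 2072.1154 − 1572.1154 = 500; the wedge equals the tax, 52.
The triangle = ½ × 500 × 52 = 13000.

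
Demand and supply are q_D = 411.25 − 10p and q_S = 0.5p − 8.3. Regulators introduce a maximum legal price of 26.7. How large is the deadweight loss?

46.13

In inverse form: demand p = 41.125 − 0.1q, supply p = 16.6 + 2q.
Competitive equilibrium: 41.125 − 0.1q = 16.6 + 2q → q* = 11.67857, p* = 39.95714.
At the ceiling p = 26.7, quantity supplied = (26.7 − 16.6)/2 = 5.05.
Willingness to pay at q' = 5.05: 41.125 − 0.1·5.05 = 40.62.
Δq = 11.67857 − 5.05 = 6.62857; wedge = 40.62 − 26.7 = 13.92.
DWL = ½ × 6.62857 × 13.92 = 46.13.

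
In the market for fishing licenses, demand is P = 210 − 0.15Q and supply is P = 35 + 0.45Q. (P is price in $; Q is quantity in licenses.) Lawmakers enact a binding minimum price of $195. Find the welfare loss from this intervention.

$11020.83

Competitive equilibrium: 210 − 0.15Q = 35 + 0.45Q → Q* = 291.66667, P* = 166.25.
At the floor P = 195, quantity demanded = (210 − 195)/0.15 = 100.
Sellers' marginal cost at Q' = 100: 35 + 0.45·100 = 80.
ΔQ = 291.66667 − 100 = 191.66667; wedge = 195 − 80 = 115.
DWL = ½ × 191.66667 × 115 = $11020.83.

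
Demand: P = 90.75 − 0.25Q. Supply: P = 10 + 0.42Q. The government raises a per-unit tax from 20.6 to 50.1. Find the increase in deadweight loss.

Competitive equilibrium: 90.75 − 0.25Q = 10 + 0.42Q → Q* = 120.5224, P* = 60.6194.
For a per-unit tax t: ΔQ = t/0.67, so DWL = ½·t·(t/0.67) = t²/1.34.
At t = 20.6: DWL = 316.687. At t = 50.1: DWL = 1873.142.
Increase = 1873.142 − 316.687 = 1556.46.

1556.46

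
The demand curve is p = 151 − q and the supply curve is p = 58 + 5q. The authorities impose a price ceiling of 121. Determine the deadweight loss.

25.23

Competitive equilibrium: 151 − q = 58 + 5q → q* = 15.5, p* = 135.5.
At the ceiling p = 121, quantity supplied = (121 − 58)/5 = 12.6.
Willingness to pay at q' = 12.6: 151 − 1·12.6 = 138.4.
Δq = 15.5 − 12.6 = 2.9; wedge = 138.4 − 121 = 17.4.
DWL = ½ × 2.9 × 17.4 = 25.23.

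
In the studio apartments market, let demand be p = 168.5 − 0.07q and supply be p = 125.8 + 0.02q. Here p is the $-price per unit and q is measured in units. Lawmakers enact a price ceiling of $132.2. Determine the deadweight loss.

$1073.39

Competitive equilibrium: 168.5 − 0.07q = 125.8 + 0.02q → q* = 474.4444, p* = 135.2889.
At the ceiling p = 132.2, quantity supplied = (132.2 − 125.8)/0.02 = 320.
Willingness to pay at q' = 320: 168.5 − 0.07·320 = 146.1.
Δq = 474.4444 − 320 = 154.4444; wedge = 146.1 − 132.2 = 13.9.
Welfare loss = ½ × 154.4444 × 13.9 = $1073.39.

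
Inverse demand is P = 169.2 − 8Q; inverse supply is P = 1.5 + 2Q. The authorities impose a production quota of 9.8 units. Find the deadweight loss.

Competitive equilibrium: 169.2 − 8Q = 1.5 + 2Q → Q* = 16.77, P* = 35.04.
At Q = 9.8: demand price = 169.2 − 8·9.8 = 90.8; supply price = 1.5 + 2·9.8 = 21.1.
ΔQ = 16.77 − 9.8 = 6.97; wedge = 90.8 − 21.1 = 69.7.
Deadweight loss = ½ × 6.97 × 69.7 = 242.90.

242.90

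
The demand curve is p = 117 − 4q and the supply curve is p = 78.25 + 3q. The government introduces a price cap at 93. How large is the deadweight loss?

Competitive equilibrium: 117 − 4q = 78.25 + 3q → q* = 5.5357, p* = 94.8571.
At the ceiling p = 93, quantity supplied = (93 − 78.25)/3 = 4.9167.
Willingness to pay at q' = 4.9167: 117 − 4·4.9167 = 97.3332.
Δq = 5.5357 − 4.9167 = 0.619; wedge = 97.3332 − 93 = 4.3332.
Deadweight loss = ½ × 0.619 × 4.3332 = 1.34.

1.34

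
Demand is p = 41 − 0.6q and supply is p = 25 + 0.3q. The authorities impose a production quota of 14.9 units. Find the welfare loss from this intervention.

Competitive equilibrium: 41 − 0.6q = 25 + 0.3q → q* = 17.7778, p* = 30.3333.
At q = 14.9: demand price = 41 − 0.6·14.9 = 32.06; supply price = 25 + 0.3·14.9 = 29.47.
Δq = 17.7778 − 14.9 = 2.8778; wedge = 32.06 − 29.47 = 2.59.
The triangle = ½ × 2.8778 × 2.59 = 3.73.

3.73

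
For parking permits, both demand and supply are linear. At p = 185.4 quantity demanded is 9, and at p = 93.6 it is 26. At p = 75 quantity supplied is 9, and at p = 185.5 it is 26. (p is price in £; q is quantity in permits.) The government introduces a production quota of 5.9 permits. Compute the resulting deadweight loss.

£911.53

Demand slope = (93.6 − 185.4)/(26 − 9) = −5.4, so p = 234 − 5.4q.
Supply slope = (185.5 − 75)/(26 − 9) = 6.5, so p = 16.5 + 6.5q.
Competitive equilibrium: 234 − 5.4q = 16.5 + 6.5q → q* = 18.2773, p* = 135.3025.
At q = 5.9: demand price = 234 − 5.4·5.9 = 202.14; supply price = 16.5 + 6.5·5.9 = 54.85.
Δq = 18.2773 − 5.9 = 12.3773; wedge = 202.14 − 54.85 = 147.29.
Deadweight loss = ½ × 12.3773 × 147.29 = £911.53.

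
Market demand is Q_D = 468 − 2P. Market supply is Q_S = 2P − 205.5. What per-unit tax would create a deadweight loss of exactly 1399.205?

In inverse form: demand P = 234 − 0.5Q, supply P = 102.75 + 0.5Q.
Competitive equilibrium: 234 − 0.5Q = 102.75 + 0.5Q → Q* = 131.25, P* = 168.375.
A tax t gives ΔQ = t/1 and wedge t, so DWL = t²/2.
t²/2 = 1399.205 → t² = 2798.41 → t = 52.9.

52.9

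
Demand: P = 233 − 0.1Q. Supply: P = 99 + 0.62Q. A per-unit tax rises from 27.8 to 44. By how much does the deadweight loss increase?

Competitive equilibrium: 233 − 0.1Q = 99 + 0.62Q → Q* = 186.1111, P* = 214.3889.
For a per-unit tax t: ΔQ = t/0.72, so DWL = ½·t·(t/0.72) = t²/1.44.
At t = 27.8: DWL = 536.694. At t = 44: DWL = 1344.444.
Increase = 1344.444 − 536.694 = 807.75.

807.75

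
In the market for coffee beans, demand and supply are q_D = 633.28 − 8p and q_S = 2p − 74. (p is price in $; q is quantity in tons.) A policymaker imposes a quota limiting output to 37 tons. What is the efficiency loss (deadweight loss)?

In inverse form: demand p = 79.16 − 0.125q, supply p = 37 + 0.5q.
Competitive equilibrium: 79.16 − 0.125q = 37 + 0.5q → q* = 67.456, p* = 70.728.
At q = 37: demand price = 79.16 − 0.125·37 = 74.535; supply price = 37 + 0.5·37 = 55.5.
Δq = 67.456 − 37 = 30.456; wedge = 74.535 − 55.5 = 19.035.
Welfare loss = ½ × 30.456 × 19.035 = $289.86.

$289.86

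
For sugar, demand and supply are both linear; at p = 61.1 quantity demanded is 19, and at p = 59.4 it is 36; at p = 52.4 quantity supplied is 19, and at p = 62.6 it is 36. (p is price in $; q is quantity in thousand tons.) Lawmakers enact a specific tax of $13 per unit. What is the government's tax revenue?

$167.14 thousand

Demand slope = (59.4 − 61.1)/(36 − 19) = −0.1, so p = 63 − 0.1q.
Supply slope = (62.6 − 52.4)/(36 − 19) = 0.6, so p = 41 + 0.6q.
Competitive equilibrium: 63 − 0.1q = 41 + 0.6q → q* = 31.4286, p* = 59.8571.
With the tax, the buyer price exceeds the seller price by 13: (63 − 0.1q) − (41 + 0.6q) = 13 → q' = 12.8571.
Tax revenue = 13 × 12.8571 = $167.14 thousand.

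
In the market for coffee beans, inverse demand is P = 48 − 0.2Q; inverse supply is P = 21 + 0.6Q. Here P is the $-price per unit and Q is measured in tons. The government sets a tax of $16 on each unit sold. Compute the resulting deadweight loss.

$160

Competitive equilibrium: 48 − 0.2Q = 21 + 0.6Q → Q* = 33.75, P* = 41.25.
With the tax, the buyer price exceeds the seller price by 16: (48 − 0.2Q) − (21 + 0.6Q) = 16 → Q' = 13.75.
ΔQ = 33.75 − 13.75 = 20; the wedge equals the tax, 16.
DWL = ½ × 20 × 16 = $160.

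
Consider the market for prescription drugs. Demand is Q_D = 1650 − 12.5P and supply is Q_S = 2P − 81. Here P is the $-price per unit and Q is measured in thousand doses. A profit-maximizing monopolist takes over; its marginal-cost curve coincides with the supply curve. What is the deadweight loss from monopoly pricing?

$106.04 thousand

In inverse form: demand P = 132 − 0.08Q, supply P = 40.5 + 0.5Q.
Competitive equilibrium: 132 − 0.08Q = 40.5 + 0.5Q → Q* = 157.7586, P* = 119.3793.
Marginal revenue: MR = 132 − 0.16Q. Set MR = MC: 132 − 0.16Q = 40.5 + 0.5Q → Q_m = 138.6364.
Price P_m = 132 − 0.08·138.6364 = 120.9091; MC(Q_m) = 40.5 + 0.5·138.6364 = 109.8182.
Competitive Q* = 157.7586, so ΔQ = 19.1222; wedge = 120.9091 − 109.8182 = 11.0909.
The triangle = ½ × 19.1222 × 11.0909 = $106.04 thousand.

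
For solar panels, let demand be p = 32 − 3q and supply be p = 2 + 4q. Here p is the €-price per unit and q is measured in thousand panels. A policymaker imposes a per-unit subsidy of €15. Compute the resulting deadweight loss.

Competitive equilibrium: 32 − 3q = 2 + 4q → q* = 4.2857, p* = 19.1429.
The subsidy lowers effective supply by 15: p = 4q − 13.
New quantity: 32 − 3q = 4q − 13 → q' = 6.4286.
Overproduction Δq = 6.4286 − 4.2857 = 2.1429; wedge = subsidy = 15.
DWL = ½ × 2.1429 × 15 = €16.07 thousand.

€16.07 thousand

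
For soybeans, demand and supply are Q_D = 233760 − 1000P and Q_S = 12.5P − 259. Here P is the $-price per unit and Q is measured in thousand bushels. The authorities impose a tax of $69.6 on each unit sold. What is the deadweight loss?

In inverse form: demand P = 233.76 − 0.001Q, supply P = 20.72 + 0.08Q.
Competitive equilibrium: 233.76 − 0.001Q = 20.72 + 0.08Q → Q* = 2630.1235, P* = 231.1299.
With the tax, the buyer price exceeds the seller price by 69.6: (233.76 − 0.001Q) − (20.72 + 0.08Q) = 69.6 → Q' = 1770.8642.
ΔQ = 2630.1235 − 1770.8642 = 859.2593; the wedge equals the tax, 69.6.
Deadweight loss = ½ × 859.2593 × 69.6 = $29902.22 thousand.

$29902.22 thousand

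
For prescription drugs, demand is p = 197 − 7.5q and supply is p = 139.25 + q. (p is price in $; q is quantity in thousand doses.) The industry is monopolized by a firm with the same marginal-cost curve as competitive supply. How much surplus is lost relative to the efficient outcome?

Competitive equilibrium: 197 − 7.5q = 139.25 + q → q* = 6.7941, p* = 146.0441.
Marginal revenue: MR = 197 − 15q. Set MR = MC: 197 − 15q = 139.25 + q → q_m = 3.6094.
Price p_m = 197 − 7.5·3.6094 = 169.9295; MC(q_m) = 139.25 + 1·3.6094 = 142.8594.
Competitive q* = 6.7941, so Δq = 3.1847; wedge = 169.9295 − 142.8594 = 27.0701.
Deadweight loss = ½ × 3.1847 × 27.0701 = $43.11 thousand.

$43.11 thousand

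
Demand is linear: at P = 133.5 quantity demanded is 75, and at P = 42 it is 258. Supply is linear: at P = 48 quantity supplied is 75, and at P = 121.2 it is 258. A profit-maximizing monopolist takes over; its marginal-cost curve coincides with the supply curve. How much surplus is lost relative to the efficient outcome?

Demand slope = (42 − 133.5)/(258 − 75) = −0.5, so P = 171 − 0.5Q.
Supply slope = (121.2 − 48)/(258 − 75) = 0.4, so P = 18 + 0.4Q.
Competitive equilibrium: 171 − 0.5Q = 18 + 0.4Q → Q* = 170, P* = 86.
Marginal revenue: MR = 171 − Q. Set MR = MC: 171 − Q = 18 + 0.4Q → Q_m = 109.2857.
Price P_m = 171 − 0.5·109.2857 = 116.3572; MC(Q_m) = 18 + 0.4·109.2857 = 61.7143.
Competitive Q* = 170, so ΔQ = 60.7143; wedge = 116.3572 − 61.7143 = 54.6429.
The triangle = ½ × 60.7143 × 54.6429 = 1658.80.

1658.80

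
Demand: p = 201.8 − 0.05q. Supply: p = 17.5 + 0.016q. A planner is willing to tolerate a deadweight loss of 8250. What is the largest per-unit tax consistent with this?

33

Competitive equilibrium: 201.8 − 0.05q = 17.5 + 0.016q → q* = 2792.4242, p* = 62.1788.
A tax t gives Δq = t/0.066 and wedge t, so DWL = t²/0.132.
t²/0.132 = 8250 → t² = 1089 → t = 33.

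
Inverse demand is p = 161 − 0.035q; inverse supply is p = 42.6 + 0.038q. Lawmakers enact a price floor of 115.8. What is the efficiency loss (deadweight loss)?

Competitive equilibrium: 161 − 0.035q = 42.6 + 0.038q → q* = 1621.9178, p* = 104.2329.
At the floor p = 115.8, quantity demanded = (161 − 115.8)/0.035 = 1291.4286.
Sellers' marginal cost at q' = 1291.4286: 42.6 + 0.038·1291.4286 = 91.6743.
Δq = 1621.9178 − 1291.4286 = 330.4892; wedge = 115.8 − 91.6743 = 24.1257.
Welfare loss = ½ × 330.4892 × 24.1257 = 3986.64.

3986.64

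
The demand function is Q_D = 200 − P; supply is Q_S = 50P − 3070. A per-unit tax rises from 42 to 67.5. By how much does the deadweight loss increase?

In inverse form: demand P = 200 − Q, supply P = 61.4 + 0.02Q.
Competitive equilibrium: 200 − Q = 61.4 + 0.02Q → Q* = 135.8824, P* = 64.1176.
For a per-unit tax t: ΔQ = t/1.02, so DWL = ½·t·(t/1.02) = t²/2.04.
At t = 42: DWL = 864.706. At t = 67.5: DWL = 2233.456.
Increase = 2233.456 − 864.706 = 1368.75.

1368.75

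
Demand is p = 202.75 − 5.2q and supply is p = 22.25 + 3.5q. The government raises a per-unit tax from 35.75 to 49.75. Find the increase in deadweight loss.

68.79

Competitive equilibrium: 202.75 − 5.2q = 22.25 + 3.5q → q* = 20.7471, p* = 94.8649.
For a per-unit tax t: Δq = t/8.7, so DWL = ½·t·(t/8.7) = t²/17.4.
At t = 35.75: DWL = 73.452. At t = 49.75: DWL = 142.245.
Increase = 142.245 − 73.452 = 68.79.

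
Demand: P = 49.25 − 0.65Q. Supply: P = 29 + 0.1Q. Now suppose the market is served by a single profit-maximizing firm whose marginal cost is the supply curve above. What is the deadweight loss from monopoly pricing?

58.93

Competitive equilibrium: 49.25 − 0.65Q = 29 + 0.1Q → Q* = 27, P* = 31.7.
Marginal revenue: MR = 49.25 − 1.3Q. Set MR = MC: 49.25 − 1.3Q = 29 + 0.1Q → Q_m = 14.4643.
Price P_m = 49.25 − 0.65·14.4643 = 39.8482; MC(Q_m) = 29 + 0.1·14.4643 = 30.4464.
Competitive Q* = 27, so ΔQ = 12.5357; wedge = 39.8482 − 30.4464 = 9.4018.
Deadweight loss = ½ × 12.5357 × 9.4018 = 58.93.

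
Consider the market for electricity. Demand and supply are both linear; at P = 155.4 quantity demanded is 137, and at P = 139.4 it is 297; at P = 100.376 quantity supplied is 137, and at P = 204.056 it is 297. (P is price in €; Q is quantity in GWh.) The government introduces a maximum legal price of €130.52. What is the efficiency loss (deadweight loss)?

€273.51

Demand slope = (139.4 − 155.4)/(297 − 137) = −0.1, so P = 169.1 − 0.1Q.
Supply slope = (204.056 − 100.376)/(297 − 137) = 0.648, so P = 11.6 + 0.648Q.
Competitive equilibrium: 169.1 − 0.1Q = 11.6 + 0.648Q → Q* = 210.5615, P* = 148.04385.
At the ceiling P = 130.52, quantity supplied = (130.52 − 11.6)/0.648 = 183.51852.
Willingness to pay at Q' = 183.51852: 169.1 − 0.1·183.51852 = 150.74815.
ΔQ = 210.5615 − 183.51852 = 27.04298; wedge = 150.74815 − 130.52 = 20.22815.
Welfare loss = ½ × 27.04298 × 20.22815 = €273.51.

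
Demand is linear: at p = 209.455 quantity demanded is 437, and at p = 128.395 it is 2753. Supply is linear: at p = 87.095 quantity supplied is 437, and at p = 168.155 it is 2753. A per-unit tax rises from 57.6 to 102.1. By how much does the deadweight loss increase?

Demand slope = (128.395 − 209.455)/(2753 − 437) = −0.035, so p = 224.75 − 0.035q.
Supply slope = (168.155 − 87.095)/(2753 − 437) = 0.035, so p = 71.8 + 0.035q.
Competitive equilibrium: 224.75 − 0.035q = 71.8 + 0.035q → q* = 2185, p* = 148.275.
For a per-unit tax t: Δq = t/0.07, so DWL = ½·t·(t/0.07) = t²/0.14.
At t = 57.6: DWL = 23698.286. At t = 102.1: DWL = 74460.071.
Increase = 74460.071 − 23698.286 = 50761.79.

50761.79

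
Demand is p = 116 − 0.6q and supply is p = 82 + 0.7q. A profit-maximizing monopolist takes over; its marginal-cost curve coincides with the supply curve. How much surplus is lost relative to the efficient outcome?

Competitive equilibrium: 116 − 0.6q = 82 + 0.7q → q* = 26.1538, p* = 100.3077.
Marginal revenue: MR = 116 − 1.2q. Set MR = MC: 116 − 1.2q = 82 + 0.7q → q_m = 17.8947.
Price p_m = 116 − 0.6·17.8947 = 105.2632; MC(q_m) = 82 + 0.7·17.8947 = 94.5263.
Competitive q* = 26.1538, so Δq = 8.2591; wedge = 105.2632 − 94.5263 = 10.7369.
DWL = ½ × 8.2591 × 10.7369 = 44.34.

44.34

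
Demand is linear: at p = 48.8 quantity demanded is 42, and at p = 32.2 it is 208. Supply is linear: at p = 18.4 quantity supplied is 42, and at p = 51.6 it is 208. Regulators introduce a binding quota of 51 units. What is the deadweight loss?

Demand slope = (32.2 − 48.8)/(208 − 42) = −0.1, so p = 53 − 0.1q.
Supply slope = (51.6 − 18.4)/(208 − 42) = 0.2, so p = 10 + 0.2q.
Competitive equilibrium: 53 − 0.1q = 10 + 0.2q → q* = 143.3333, p* = 38.6667.
At q = 51: demand price = 53 − 0.1·51 = 47.9; supply price = 10 + 0.2·51 = 20.2.
Δq = 143.3333 − 51 = 92.3333; wedge = 47.9 − 20.2 = 27.7.
The triangle = ½ × 92.3333 × 27.7 = 1278.82.

1278.82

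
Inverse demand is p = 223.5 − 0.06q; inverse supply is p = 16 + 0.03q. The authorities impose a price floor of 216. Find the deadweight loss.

Competitive equilibrium: 223.5 − 0.06q = 16 + 0.03q → q* = 2305.55556, p* = 85.16667.
At the floor p = 216, quantity demanded = (223.5 − 216)/0.06 = 125.
Sellers' marginal cost at q' = 125: 16 + 0.03·125 = 19.75.
Δq = 2305.55556 − 125 = 2180.55556; wedge = 216 − 19.75 = 196.25.
The triangle = ½ × 2180.55556 × 196.25 = 213967.01.

213967.01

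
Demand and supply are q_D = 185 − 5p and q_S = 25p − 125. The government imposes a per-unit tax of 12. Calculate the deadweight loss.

In inverse form: demand p = 37 − 0.2q, supply p = 5 + 0.04q.
Competitive equilibrium: 37 − 0.2q = 5 + 0.04q → q* = 133.3333, p* = 10.3333.
With the tax, the buyer price exceeds the seller price by 12: (37 − 0.2q) − (5 + 0.04q) = 12 → q' = 83.3333.
Δq = 133.3333 − 83.3333 = 50; the wedge equals the tax, 12.
Welfare loss = ½ × 50 × 12 = 300.

300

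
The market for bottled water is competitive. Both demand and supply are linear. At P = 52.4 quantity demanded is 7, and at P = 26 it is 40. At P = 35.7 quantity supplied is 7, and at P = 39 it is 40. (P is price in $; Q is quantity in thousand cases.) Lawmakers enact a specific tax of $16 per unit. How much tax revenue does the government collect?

Demand slope = (26 − 52.4)/(40 − 7) = −0.8, so P = 58 − 0.8Q.
Supply slope = (39 − 35.7)/(40 − 7) = 0.1, so P = 35 + 0.1Q.
Competitive equilibrium: 58 − 0.8Q = 35 + 0.1Q → Q* = 25.5556, P* = 37.5556.
With the tax, the buyer price exceeds the seller price by 16: (58 − 0.8Q) − (35 + 0.1Q) = 16 → Q' = 7.7778.
Tax revenue = 16 × 7.7778 = $124.44 thousand.

$124.44 thousand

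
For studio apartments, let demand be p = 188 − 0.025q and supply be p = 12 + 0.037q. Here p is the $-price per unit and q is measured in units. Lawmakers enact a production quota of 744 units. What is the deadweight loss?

Competitive equilibrium: 188 − 0.025q = 12 + 0.037q → q* = 2838.7097, p* = 117.0323.
At q = 744: demand price = 188 − 0.025·744 = 169.4; supply price = 12 + 0.037·744 = 39.528.
Δq = 2838.7097 − 744 = 2094.7097; wedge = 169.4 − 39.528 = 129.872.
The triangle = ½ × 2094.7097 × 129.872 = $136022.07.

$136022.07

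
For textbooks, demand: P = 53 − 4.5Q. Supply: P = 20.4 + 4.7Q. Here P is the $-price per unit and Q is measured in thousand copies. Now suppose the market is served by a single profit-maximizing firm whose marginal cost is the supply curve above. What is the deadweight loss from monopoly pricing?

Competitive equilibrium: 53 − 4.5Q = 20.4 + 4.7Q → Q* = 3.5435, P* = 37.0543.
Marginal revenue: MR = 53 − 9Q. Set MR = MC: 53 − 9Q = 20.4 + 4.7Q → Q_m = 2.3796.
Price P_m = 53 − 4.5·2.3796 = 42.2918; MC(Q_m) = 20.4 + 4.7·2.3796 = 31.5841.
Competitive Q* = 3.5435, so ΔQ = 1.1639; wedge = 42.2918 − 31.5841 = 10.7077.
DWL = ½ × 1.1639 × 10.7077 = $6.23 thousand.

$6.23 thousand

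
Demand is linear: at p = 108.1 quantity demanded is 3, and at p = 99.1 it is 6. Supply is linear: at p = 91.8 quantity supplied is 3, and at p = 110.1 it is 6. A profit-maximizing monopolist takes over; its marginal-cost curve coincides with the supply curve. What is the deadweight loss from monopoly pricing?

6.42

Demand slope = (99.1 − 108.1)/(6 − 3) = −3, so p = 117.1 − 3q.
Supply slope = (110.1 − 91.8)/(6 − 3) = 6.1, so p = 73.5 + 6.1q.
Competitive equilibrium: 117.1 − 3q = 73.5 + 6.1q → q* = 4.7912, p* = 102.7264.
Marginal revenue: MR = 117.1 − 6q. Set MR = MC: 117.1 − 6q = 73.5 + 6.1q → q_m = 3.6033.
Price p_m = 117.1 − 3·3.6033 = 106.2901; MC(q_m) = 73.5 + 6.1·3.6033 = 95.4801.
Competitive q* = 4.7912, so Δq = 1.1879; wedge = 106.2901 − 95.4801 = 10.81.
The triangle = ½ × 1.1879 × 10.81 = 6.42.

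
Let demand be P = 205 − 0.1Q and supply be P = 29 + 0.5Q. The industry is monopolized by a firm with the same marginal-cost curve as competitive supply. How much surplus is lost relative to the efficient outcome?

526.80

Competitive equilibrium: 205 − 0.1Q = 29 + 0.5Q → Q* = 293.3333, P* = 175.6667.
Marginal revenue: MR = 205 − 0.2Q. Set MR = MC: 205 − 0.2Q = 29 + 0.5Q → Q_m = 251.4286.
Price P_m = 205 − 0.1·251.4286 = 179.8571; MC(Q_m) = 29 + 0.5·251.4286 = 154.7143.
Competitive Q* = 293.3333, so ΔQ = 41.9047; wedge = 179.8571 − 154.7143 = 25.1428.
The triangle = ½ × 41.9047 × 25.1428 = 526.80.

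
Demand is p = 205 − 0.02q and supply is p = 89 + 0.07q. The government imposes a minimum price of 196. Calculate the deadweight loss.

Competitive equilibrium: 205 − 0.02q = 89 + 0.07q → q* = 1288.8889, p* = 179.2222.
At the floor p = 196, quantity demanded = (205 − 196)/0.02 = 450.
Sellers' marginal cost at q' = 450: 89 + 0.07·450 = 120.5.
Δq = 1288.8889 − 450 = 838.8889; wedge = 196 − 120.5 = 75.5.
Welfare loss = ½ × 838.8889 × 75.5 = 31668.06.

31668.06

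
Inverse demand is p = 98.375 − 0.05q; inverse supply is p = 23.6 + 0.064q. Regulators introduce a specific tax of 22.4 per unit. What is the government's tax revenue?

Competitive equilibrium: 98.375 − 0.05q = 23.6 + 0.064q → q* = 655.9211, p* = 65.5789.
With the tax, the buyer price exceeds the seller price by 22.4: (98.375 − 0.05q) − (23.6 + 0.064q) = 22.4 → q' = 459.4298.
Tax revenue = 22.4 × 459.4298 = 10291.23.

10291.23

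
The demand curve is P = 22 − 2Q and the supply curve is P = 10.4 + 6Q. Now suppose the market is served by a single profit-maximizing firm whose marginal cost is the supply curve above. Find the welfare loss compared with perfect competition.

Competitive equilibrium: 22 − 2Q = 10.4 + 6Q → Q* = 1.45, P* = 19.1.
Marginal revenue: MR = 22 − 4Q. Set MR = MC: 22 − 4Q = 10.4 + 6Q → Q_m = 1.16.
Price P_m = 22 − 2·1.16 = 19.68; MC(Q_m) = 10.4 + 6·1.16 = 17.36.
Competitive Q* = 1.45, so ΔQ = 0.29; wedge = 19.68 − 17.36 = 2.32.
DWL = ½ × 0.29 × 2.32 = 0.34.

0.34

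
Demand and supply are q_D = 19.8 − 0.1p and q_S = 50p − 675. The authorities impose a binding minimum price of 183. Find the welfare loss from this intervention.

In inverse form: demand p = 198 − 10q, supply p = 13.5 + 0.02q.
Competitive equilibrium: 198 − 10q = 13.5 + 0.02q → q* = 18.4132, p* = 13.8683.
At the floor p = 183, quantity demanded = (198 − 183)/10 = 1.5.
Sellers' marginal cost at q' = 1.5: 13.5 + 0.02·1.5 = 13.53.
Δq = 18.4132 − 1.5 = 16.9132; wedge = 183 − 13.53 = 169.47.
Welfare loss = ½ × 16.9132 × 169.47 = 1433.14.

1433.14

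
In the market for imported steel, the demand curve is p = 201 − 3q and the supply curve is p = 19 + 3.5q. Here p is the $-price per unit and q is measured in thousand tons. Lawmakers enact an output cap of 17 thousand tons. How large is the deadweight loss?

Competitive equilibrium: 201 − 3q = 19 + 3.5q → q* = 28, p* = 117.
At q = 17: demand price = 201 − 3·17 = 150; supply price = 19 + 3.5·17 = 78.5.
Δq = 28 − 17 = 11; wedge = 150 − 78.5 = 71.5.
The triangle = ½ × 11 × 71.5 = $393.25 thousand.

$393.25 thousand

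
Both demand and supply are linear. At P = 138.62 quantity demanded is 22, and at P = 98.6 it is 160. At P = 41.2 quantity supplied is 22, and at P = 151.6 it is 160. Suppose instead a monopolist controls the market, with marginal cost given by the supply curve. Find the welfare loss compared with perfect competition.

Demand slope = (98.6 − 138.62)/(160 − 22) = −0.29, so P = 145 − 0.29Q.
Supply slope = (151.6 − 41.2)/(160 − 22) = 0.8, so P = 23.6 + 0.8Q.
Competitive equilibrium: 145 − 0.29Q = 23.6 + 0.8Q → Q* = 111.3761, P* = 112.7009.
Marginal revenue: MR = 145 − 0.58Q. Set MR = MC: 145 − 0.58Q = 23.6 + 0.8Q → Q_m = 87.971.
Price P_m = 145 − 0.29·87.971 = 119.4884; MC(Q_m) = 23.6 + 0.8·87.971 = 93.9768.
Competitive Q* = 111.3761, so ΔQ = 23.4051; wedge = 119.4884 − 93.9768 = 25.5116.
Welfare loss = ½ × 23.4051 × 25.5116 = 298.55.

298.55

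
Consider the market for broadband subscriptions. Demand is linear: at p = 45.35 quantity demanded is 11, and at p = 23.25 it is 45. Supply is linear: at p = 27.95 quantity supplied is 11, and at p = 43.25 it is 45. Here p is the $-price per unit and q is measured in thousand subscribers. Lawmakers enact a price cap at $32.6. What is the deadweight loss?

$16.55 thousand

Demand slope = (23.25 − 45.35)/(45 − 11) = −0.65, so p = 52.5 − 0.65q.
Supply slope = (43.25 − 27.95)/(45 − 11) = 0.45, so p = 23 + 0.45q.
Competitive equilibrium: 52.5 − 0.65q = 23 + 0.45q → q* = 26.8182, p* = 35.0682.
At the ceiling p = 32.6, quantity supplied = (32.6 − 23)/0.45 = 21.3333.
Willingness to pay at q' = 21.3333: 52.5 − 0.65·21.3333 = 38.6334.
Δq = 26.8182 − 21.3333 = 5.4849; wedge = 38.6334 − 32.6 = 6.0334.
The triangle = ½ × 5.4849 × 6.0334 = $16.55 thousand.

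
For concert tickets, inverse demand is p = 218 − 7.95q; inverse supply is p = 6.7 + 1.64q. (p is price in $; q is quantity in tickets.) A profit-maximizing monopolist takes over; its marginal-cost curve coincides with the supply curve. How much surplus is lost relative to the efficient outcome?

$478.22

Competitive equilibrium: 218 − 7.95q = 6.7 + 1.64q → q* = 22.03337, p* = 42.83472.
Marginal revenue: MR = 218 − 15.9q. Set MR = MC: 218 − 15.9q = 6.7 + 1.64q → q_m = 12.04675.
Price p_m = 218 − 7.95·12.04675 = 122.22834; MC(q_m) = 6.7 + 1.64·12.04675 = 26.45667.
Competitive q* = 22.03337, so Δq = 9.98662; wedge = 122.22834 − 26.45667 = 95.77167.
Deadweight loss = ½ × 9.98662 × 95.77167 = $478.22.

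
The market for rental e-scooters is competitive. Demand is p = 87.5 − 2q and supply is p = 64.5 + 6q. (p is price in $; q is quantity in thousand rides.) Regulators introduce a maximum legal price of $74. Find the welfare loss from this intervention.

Competitive equilibrium: 87.5 − 2q = 64.5 + 6q → q* = 2.875, p* = 81.75.
At the ceiling p = 74, quantity supplied = (74 − 64.5)/6 = 1.5833.
Willingness to pay at q' = 1.5833: 87.5 − 2·1.5833 = 84.3334.
Δq = 2.875 − 1.5833 = 1.2917; wedge = 84.3334 − 74 = 10.3334.
DWL = ½ × 1.2917 × 10.3334 = $6.67 thousand.

$6.67 thousand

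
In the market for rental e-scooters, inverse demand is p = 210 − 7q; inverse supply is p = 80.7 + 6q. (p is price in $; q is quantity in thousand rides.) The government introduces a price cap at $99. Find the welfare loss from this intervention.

$309.12 thousand

Competitive equilibrium: 210 − 7q = 80.7 + 6q → q* = 9.9462, p* = 140.3769.
At the ceiling p = 99, quantity supplied = (99 − 80.7)/6 = 3.05.
Willingness to pay at q' = 3.05: 210 − 7·3.05 = 188.65.
Δq = 9.9462 − 3.05 = 6.8962; wedge = 188.65 − 99 = 89.65.
Deadweight loss = ½ × 6.8962 × 89.65 = $309.12 thousand.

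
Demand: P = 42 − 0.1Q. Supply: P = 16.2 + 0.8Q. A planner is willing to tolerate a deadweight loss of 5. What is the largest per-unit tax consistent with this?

Competitive equilibrium: 42 − 0.1Q = 16.2 + 0.8Q → Q* = 28.6667, P* = 39.1333.
A tax t gives ΔQ = t/0.9 and wedge t, so DWL = t²/1.8.
t²/1.8 = 5 → t² = 9 → t = 3.

3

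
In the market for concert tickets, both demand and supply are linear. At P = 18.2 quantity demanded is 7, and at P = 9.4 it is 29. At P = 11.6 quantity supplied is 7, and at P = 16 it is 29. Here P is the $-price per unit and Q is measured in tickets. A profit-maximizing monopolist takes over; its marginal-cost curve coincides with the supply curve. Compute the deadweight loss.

$15.552

Demand slope = (9.4 − 18.2)/(29 − 7) = −0.4, so P = 21 − 0.4Q.
Supply slope = (16 − 11.6)/(29 − 7) = 0.2, so P = 10.2 + 0.2Q.
Competitive equilibrium: 21 − 0.4Q = 10.2 + 0.2Q → Q* = 18, P* = 13.8.
Marginal revenue: MR = 21 − 0.8Q. Set MR = MC: 21 − 0.8Q = 10.2 + 0.2Q → Q_m = 10.8.
Price P_m = 21 − 0.4·10.8 = 16.68; MC(Q_m) = 10.2 + 0.2·10.8 = 12.36.
Competitive Q* = 18, so ΔQ = 7.2; wedge = 16.68 − 12.36 = 4.32.
DWL = ½ × 7.2 × 4.32 = $15.552.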